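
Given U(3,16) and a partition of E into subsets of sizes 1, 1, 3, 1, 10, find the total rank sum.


r(Ai) = min(|Ai|, 3) for each part.
Sum = min(1,3) + min(1,3) + min(3,3) + min(1,3) + min(10,3)
    = 1 + 1 + 3 + 1 + 3
    = 9.

9


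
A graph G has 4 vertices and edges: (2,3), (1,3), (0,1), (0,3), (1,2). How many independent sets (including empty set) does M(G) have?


An independent set in a graphic matroid is an acyclic edge subset.
G has 4 vertices and 5 edges.
Enumerate all 2^5 = 32 subsets, checking for acyclicity.
Total independent sets = 24.

24


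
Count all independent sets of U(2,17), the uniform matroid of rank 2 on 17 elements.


Independent sets of U(2,17) are all subsets of size <= 2.
Count = (17 choose 0) + (17 choose 1) + (17 choose 2)
     = 1 + 17 + 136
     = 154.

154


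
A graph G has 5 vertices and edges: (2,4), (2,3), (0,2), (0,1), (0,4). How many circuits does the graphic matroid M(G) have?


A circuit in a graphic matroid = edge set of a simple cycle.
G has 5 vertices and 5 edges.
Enumerating all minimal edge subsets forming cycles...
Total circuits found: 1.

1


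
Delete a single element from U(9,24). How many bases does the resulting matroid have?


Deleting e from U(9,24) gives U(9,23) since n > r.
Bases of U(9,23) = C(23,9) = 817190.

817190


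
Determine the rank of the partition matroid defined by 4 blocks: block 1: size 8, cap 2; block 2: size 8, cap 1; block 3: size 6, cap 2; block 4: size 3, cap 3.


Rank of a partition matroid = sum of min(|Si|, ci) for each block.
= min(8,2) + min(8,1) + min(6,2) + min(3,3)
= 2 + 1 + 2 + 3
= 8.

8


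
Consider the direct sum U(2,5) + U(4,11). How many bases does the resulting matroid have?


Bases of a direct sum M1 + M2: |B| = |B(M1)| * |B(M2)|.
|B(U(2,5))| = C(5,2) = 10.
|B(U(4,11))| = C(11,4) = 330.
Total bases = 10 * 330 = 3300.

3300


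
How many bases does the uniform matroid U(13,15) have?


Bases of U(13,15) are all 13-element subsets of the 15-element ground set.
Number of bases = C(15,13).
(15 choose 13) = 105.

105


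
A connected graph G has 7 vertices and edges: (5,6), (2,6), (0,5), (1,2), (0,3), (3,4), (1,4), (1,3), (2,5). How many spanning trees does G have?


By Kirchhoff's matrix tree theorem, the number of spanning trees equals
the determinant of any cofactor of the Laplacian matrix L.
G has 7 vertices and 9 edges.
Computing the (6 x 6) cofactor determinant gives 39.

39


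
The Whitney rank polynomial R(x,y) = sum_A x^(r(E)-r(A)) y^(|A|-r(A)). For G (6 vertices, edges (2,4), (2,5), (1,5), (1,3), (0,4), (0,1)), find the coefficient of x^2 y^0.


R(x,y) = sum over A in 2^E of x^(r(E)-r(A)) * y^(|A|-r(A)).
G has 6 vertices, 6 edges. r(E) = 5.
Enumerate all 2^6 = 64 subsets.
Count subsets with r(E)-r(A)=2 and |A|-r(A)=0: 20.

20


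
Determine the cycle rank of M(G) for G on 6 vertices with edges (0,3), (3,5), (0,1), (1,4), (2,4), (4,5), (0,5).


Cycle rank (nullity) = |E| - r(M) = |E| - (|V| - c).
|E| = 7, |V| = 6, c = 1.
Nullity = 7 - (6 - 1) = 7 - 5 = 2.

2


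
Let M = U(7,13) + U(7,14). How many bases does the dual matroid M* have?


(M1+M2)* = M1* + M2*.
M1* = U(6,13), bases: C(13,6) = 1716.
M2* = U(7,14), bases: C(14,7) = 3432.
|B(M*)| = 1716 * 3432 = 5889312.

5889312


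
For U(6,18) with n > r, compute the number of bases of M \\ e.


Deleting e from U(6,18) gives U(6,17) since n > r.
Bases of U(6,17) = C(17,6) = 17! / (6! * 11!) = 12376.

12376


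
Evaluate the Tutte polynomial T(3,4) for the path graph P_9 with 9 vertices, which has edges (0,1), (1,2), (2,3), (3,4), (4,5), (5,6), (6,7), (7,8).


A path on 9 vertices is a tree with 8 edges.
T(x,y) = x^(8) for any tree.
T(3,4) = 3^8 = 6561.

6561


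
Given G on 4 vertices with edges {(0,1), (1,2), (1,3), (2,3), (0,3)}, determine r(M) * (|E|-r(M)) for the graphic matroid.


r(M) = |V| - c = 4 - 1 = 3.
nullity = |E| - r(M) = 5 - 3 = 2.
Product = 3 * 2 = 6.

6


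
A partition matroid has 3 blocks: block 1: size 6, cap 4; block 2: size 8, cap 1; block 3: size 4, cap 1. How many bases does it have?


A basis picks exactly ci elements from block i.
Number of bases = product of C(|Si|, ci).
= C(6,4) * C(8,1) * C(4,1)
= 15 * 8 * 4
= 480.

480


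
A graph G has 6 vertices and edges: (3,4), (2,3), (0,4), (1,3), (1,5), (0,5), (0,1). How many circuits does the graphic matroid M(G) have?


A circuit in a graphic matroid = edge set of a simple cycle.
G has 6 vertices and 7 edges.
Enumerating all minimal edge subsets forming cycles...
Total circuits found: 3.

3


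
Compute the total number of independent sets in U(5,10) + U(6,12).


For a direct sum, |I(M1+M2)| = |I(M1)| * |I(M2)|.
|I(U(5,10))| = sum C(10,k) for k=0..5 = 638.
|I(U(6,12))| = sum C(12,k) for k=0..6 = 2510.
Total = 638 * 2510 = 1601380.

1601380


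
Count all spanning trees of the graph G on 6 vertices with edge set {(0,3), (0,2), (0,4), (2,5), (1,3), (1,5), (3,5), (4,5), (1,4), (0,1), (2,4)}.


By Kirchhoff's matrix tree theorem, the number of spanning trees equals
the determinant of any cofactor of the Laplacian matrix L.
G has 6 vertices and 11 edges.
Computing the (5 x 5) cofactor determinant gives 224.

224


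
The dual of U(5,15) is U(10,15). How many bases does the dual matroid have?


The dual of U(r,n) is U(n-r, n) = U(10,15).
Bases of U(10,15) are all (10)-element subsets.
|B(M*)| = C(15,10) = 15! / (10! * 5!) = 3003.

3003


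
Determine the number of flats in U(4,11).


Flats of U(4,11): every subset of size < 4 is a flat, plus E itself.
Count = C(11,0) + C(11,1) + C(11,2) + C(11,3) + 1
     = 1 + 11 + 55 + 165 + 1
     = 233.

233


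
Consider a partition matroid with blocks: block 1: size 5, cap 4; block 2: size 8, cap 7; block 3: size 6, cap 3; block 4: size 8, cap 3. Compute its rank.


Rank of a partition matroid = sum of min(|Si|, ci) for each block.
= min(5,4) + min(8,7) + min(6,3) + min(8,3)
= 4 + 7 + 3 + 3
= 17.

17


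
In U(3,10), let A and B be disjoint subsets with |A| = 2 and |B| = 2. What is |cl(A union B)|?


|A union B| = 2 + 2 = 4 (disjoint).
In U(3,10), cl(S) = S if |S| < 3, else cl(S) = E.
Since 4 >= 3, cl(A union B) = E.
|cl(A union B)| = 10.

10


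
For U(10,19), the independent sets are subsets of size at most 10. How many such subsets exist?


Independent sets of U(10,19) are all subsets of size <= 10.
Count = (19 choose 0) + (19 choose 1) + (19 choose 2) + (19 choose 3) + (19 choose 4) + (19 choose 5) + (19 choose 6) + (19 choose 7) + (19 choose 8) + (19 choose 9) + (19 choose 10)
     = 1 + 19 + 171 + 969 + 3876 + 11628 + 27132 + 50388 + 75582 + 92378 + 92378
     = 354522.

354522


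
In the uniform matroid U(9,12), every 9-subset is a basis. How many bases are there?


Bases of U(9,12) are all 9-element subsets of the 12-element ground set.
Number of bases = C(12,9).
C(12,9) = 220.

220


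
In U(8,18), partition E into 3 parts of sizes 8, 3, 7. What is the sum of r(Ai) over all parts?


r(Ai) = min(|Ai|, 8) for each part.
Sum = min(8,8) + min(3,8) + min(7,8)
    = 8 + 3 + 7
    = 18.

18


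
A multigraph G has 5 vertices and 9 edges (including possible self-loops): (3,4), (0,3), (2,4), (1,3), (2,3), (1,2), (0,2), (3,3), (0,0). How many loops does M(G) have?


In a graphic matroid, a loop is a self-loop edge (u,u) with rank 0.
Examining all 9 edges for self-loops...
Self-loops found: (3,3), (0,0)
Number of loops = 2.

2


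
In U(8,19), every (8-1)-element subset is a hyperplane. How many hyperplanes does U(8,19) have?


Hyperplanes of U(8,19) are flats of rank 7.
In a uniform matroid, these are exactly the (7)-element subsets.
Count = (19 choose 7) = 50388.

50388


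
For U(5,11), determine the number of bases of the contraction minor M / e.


Contracting e from U(5,11) gives U(4,10).
Bases of U(4,10) = C(10,4) = (10 * 9 * 8 * 7) / (1 * 2 * 3 * 4) = 210.

210


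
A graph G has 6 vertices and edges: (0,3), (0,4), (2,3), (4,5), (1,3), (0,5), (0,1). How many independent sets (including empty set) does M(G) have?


An independent set in a graphic matroid is an acyclic edge subset.
G has 6 vertices and 7 edges.
Enumerate all 2^7 = 128 subsets, checking for acyclicity.
Total independent sets = 98.

98


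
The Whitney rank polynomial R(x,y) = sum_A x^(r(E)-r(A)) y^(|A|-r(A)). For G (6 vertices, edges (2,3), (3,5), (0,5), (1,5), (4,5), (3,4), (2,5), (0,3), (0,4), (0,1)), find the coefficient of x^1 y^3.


R(x,y) = sum over A in 2^E of x^(r(E)-r(A)) * y^(|A|-r(A)).
G has 6 vertices, 10 edges. r(E) = 5.
Enumerate all 2^10 = 1024 subsets.
Count subsets with r(E)-r(A)=1 and |A|-r(A)=3: 17.

17


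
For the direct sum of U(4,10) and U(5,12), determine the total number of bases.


Bases of a direct sum M1 + M2: |B| = |B(M1)| * |B(M2)|.
|B(U(4,10))| = C(10,4) = 210.
|B(U(5,12))| = C(12,5) = 792.
Total bases = 210 * 792 = 166320.

166320


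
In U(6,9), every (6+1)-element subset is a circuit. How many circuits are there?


In U(6,9), circuits are the (7)-element subsets.
Any set of 7 elements is dependent, and removing any one element gives
an independent set of size 6, so it is a minimal dependent set.
Number of circuits = C(9,7) = 36.

36


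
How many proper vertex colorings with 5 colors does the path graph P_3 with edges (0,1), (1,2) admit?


P(P_3, k) = k * (k-1)^(2).
P(5) = 5 * 4^2 = 5 * 16 = 80.

80


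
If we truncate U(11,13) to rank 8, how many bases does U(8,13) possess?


Truncating U(11,13) to rank 8 gives U(8,13).
Bases of U(8,13) are all 8-element subsets of 13 elements.
Number of bases = (13 choose 8) = 1287.

1287


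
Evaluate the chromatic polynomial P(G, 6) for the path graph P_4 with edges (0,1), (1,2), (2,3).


P(P_4, k) = k * (k-1)^(3).
P(6) = 6 * 5^3 = 6 * 125 = 750.

750


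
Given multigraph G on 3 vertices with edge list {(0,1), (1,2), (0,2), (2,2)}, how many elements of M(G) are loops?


In a graphic matroid, a loop is a self-loop edge (u,u) with rank 0.
Examining all 4 edges for self-loops...
Self-loops found: (2,2)
Number of loops = 1.

1


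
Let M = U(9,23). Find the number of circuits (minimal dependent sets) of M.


In U(9,23), circuits are the (10)-element subsets.
Any set of 10 elements is dependent, and removing any one element gives
an independent set of size 9, so it is a minimal dependent set.
Number of circuits = (23 choose 10) = 1144066.

1144066


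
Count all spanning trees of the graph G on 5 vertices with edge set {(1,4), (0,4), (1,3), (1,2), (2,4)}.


By Kirchhoff's matrix tree theorem, the number of spanning trees equals
the determinant of any cofactor of the Laplacian matrix L.
G has 5 vertices and 5 edges.
Computing the (4 x 4) cofactor determinant gives 3.

3


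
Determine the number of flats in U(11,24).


Flats of U(11,24): every subset of size < 11 is a flat, plus E itself.
Count = (24 choose 0) + (24 choose 1) + (24 choose 2) + (24 choose 3) + (24 choose 4) + (24 choose 5) + (24 choose 6) + (24 choose 7) + (24 choose 8) + (24 choose 9) + (24 choose 10) + 1
     = 1 + 24 + 276 + 2024 + 10626 + 42504 + 134596 + 346104 + 735471 + 1307504 + 1961256 + 1
     = 4540387.

4540387


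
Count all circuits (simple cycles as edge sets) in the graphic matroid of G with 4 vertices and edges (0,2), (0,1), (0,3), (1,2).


A circuit in a graphic matroid = edge set of a simple cycle.
G has 4 vertices and 4 edges.
Enumerating all minimal edge subsets forming cycles...
Total circuits found: 1.

1


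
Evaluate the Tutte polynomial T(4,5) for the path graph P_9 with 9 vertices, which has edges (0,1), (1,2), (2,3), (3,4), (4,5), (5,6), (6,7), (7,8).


A path on 9 vertices is a tree with 8 edges.
T(x,y) = x^(8) for any tree.
T(4,5) = 4^8 = 65536.

65536


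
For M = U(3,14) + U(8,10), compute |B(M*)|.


(M1+M2)* = M1* + M2*.
M1* = U(11,14), bases: C(14,11) = 364.
M2* = U(2,10), bases: C(10,2) = 45.
|B(M*)| = 364 * 45 = 16380.

16380


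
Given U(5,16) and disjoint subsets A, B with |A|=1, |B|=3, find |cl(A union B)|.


|A union B| = 1 + 3 = 4 (disjoint).
In U(5,16), cl(S) = S if |S| < 5, else cl(S) = E.
Since 4 < 5, cl(A union B) = A union B.
|cl(A union B)| = 4.

4


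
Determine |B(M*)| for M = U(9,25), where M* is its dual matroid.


The dual of U(r,n) is U(n-r, n) = U(16,25).
Bases of U(16,25) are all (16)-element subsets.
|B(M*)| = C(25,16) = 25! / (16! * 9!) = 2042975.

2042975


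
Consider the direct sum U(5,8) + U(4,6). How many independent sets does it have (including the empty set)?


For a direct sum, |I(M1+M2)| = |I(M1)| * |I(M2)|.
|I(U(5,8))| = sum C(8,k) for k=0..5 = 219.
|I(U(4,6))| = sum C(6,k) for k=0..4 = 57.
Total = 219 * 57 = 12483.

12483


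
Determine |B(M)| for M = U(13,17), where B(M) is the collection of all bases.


Bases of U(13,17) are all 13-element subsets of the 17-element ground set.
Number of bases = C(17,13).
(17 choose 13) = 2380.

2380


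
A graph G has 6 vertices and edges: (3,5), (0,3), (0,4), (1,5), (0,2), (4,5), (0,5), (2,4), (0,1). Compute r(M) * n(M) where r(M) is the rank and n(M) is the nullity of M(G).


r(M) = |V| - c = 6 - 1 = 5.
nullity = |E| - r(M) = 9 - 5 = 4.
Product = 5 * 4 = 20.

20


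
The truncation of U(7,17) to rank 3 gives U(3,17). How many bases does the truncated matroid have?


Truncating U(7,17) to rank 3 gives U(3,17).
Bases of U(3,17) are all 3-element subsets of 17 elements.
Number of bases = (17 choose 3) = 680.

680


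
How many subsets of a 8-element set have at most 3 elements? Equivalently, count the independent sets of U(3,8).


Independent sets of U(3,8) are all subsets of size <= 3.
Count = C(8,0) + C(8,1) + C(8,2) + C(8,3)
     = 1 + 8 + 28 + 56
     = 93.

93


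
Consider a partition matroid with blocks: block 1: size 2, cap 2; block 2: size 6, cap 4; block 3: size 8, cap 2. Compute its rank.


Rank of a partition matroid = sum of min(|Si|, ci) for each block.
= min(2,2) + min(6,4) + min(8,2)
= 2 + 4 + 2
= 8.

8


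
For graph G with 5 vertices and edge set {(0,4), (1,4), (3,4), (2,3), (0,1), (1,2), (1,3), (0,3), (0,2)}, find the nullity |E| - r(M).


Cycle rank (nullity) = |E| - r(M) = |E| - (|V| - c).
|E| = 9, |V| = 5, c = 1.
Nullity = 9 - (5 - 1) = 9 - 4 = 5.

5


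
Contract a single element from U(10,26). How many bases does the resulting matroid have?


Contracting e from U(10,26) gives U(9,25).
Bases of U(9,25) = (25 choose 9) = 2042975.

2042975


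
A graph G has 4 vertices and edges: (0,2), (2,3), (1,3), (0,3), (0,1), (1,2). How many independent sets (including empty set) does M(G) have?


An independent set in a graphic matroid is an acyclic edge subset.
G has 4 vertices and 6 edges.
Enumerate all 2^6 = 64 subsets, checking for acyclicity.
Total independent sets = 38.

38


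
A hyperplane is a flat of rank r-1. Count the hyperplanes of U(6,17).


Hyperplanes of U(6,17) are flats of rank 5.
In a uniform matroid, these are exactly the (5)-element subsets.
Count = C(17,5) = 6188.

6188


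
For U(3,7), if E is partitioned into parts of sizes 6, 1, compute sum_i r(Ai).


r(Ai) = min(|Ai|, 3) for each part.
Sum = min(6,3) + min(1,3)
    = 3 + 1
    = 4.

4


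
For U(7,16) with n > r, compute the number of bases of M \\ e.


Deleting e from U(7,16) gives U(7,15) since n > r.
Bases of U(7,15) = (15 choose 7) = 6435.

6435


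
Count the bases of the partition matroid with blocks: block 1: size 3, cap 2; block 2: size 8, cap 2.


A basis picks exactly ci elements from block i.
Number of bases = product of C(|Si|, ci).
= C(3,2) * C(8,2)
= 3 * 28
= 84.

84


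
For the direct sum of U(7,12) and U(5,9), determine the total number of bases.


Bases of a direct sum M1 + M2: |B| = |B(M1)| * |B(M2)|.
|B(U(7,12))| = C(12,7) = 792.
|B(U(5,9))| = C(9,5) = 126.
Total bases = 792 * 126 = 99792.

99792


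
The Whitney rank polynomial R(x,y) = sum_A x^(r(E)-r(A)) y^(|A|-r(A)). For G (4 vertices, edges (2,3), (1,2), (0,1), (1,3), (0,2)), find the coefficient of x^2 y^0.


R(x,y) = sum over A in 2^E of x^(r(E)-r(A)) * y^(|A|-r(A)).
G has 4 vertices, 5 edges. r(E) = 3.
Enumerate all 2^5 = 32 subsets.
Count subsets with r(E)-r(A)=2 and |A|-r(A)=0: 5.

5


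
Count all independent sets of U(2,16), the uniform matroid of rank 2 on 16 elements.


Independent sets of U(2,16) are all subsets of size <= 2.
Count = (16 choose 0) + (16 choose 1) + (16 choose 2)
     = 1 + 16 + 120
     = 137.

137


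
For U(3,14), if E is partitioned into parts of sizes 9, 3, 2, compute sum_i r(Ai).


r(Ai) = min(|Ai|, 3) for each part.
Sum = min(9,3) + min(3,3) + min(2,3)
    = 3 + 3 + 2
    = 8.

8


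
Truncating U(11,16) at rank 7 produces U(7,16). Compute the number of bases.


Truncating U(11,16) to rank 7 gives U(7,16).
Bases of U(7,16) are all 7-element subsets of 16 elements.
Number of bases = (16 choose 7) = 11440.

11440


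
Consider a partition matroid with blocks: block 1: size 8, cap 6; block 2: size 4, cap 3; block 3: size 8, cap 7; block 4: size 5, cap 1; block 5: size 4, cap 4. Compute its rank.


Rank of a partition matroid = sum of min(|Si|, ci) for each block.
= min(8,6) + min(4,3) + min(8,7) + min(5,1) + min(4,4)
= 6 + 3 + 7 + 1 + 4
= 21.

21


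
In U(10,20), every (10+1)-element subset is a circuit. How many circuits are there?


In U(10,20), circuits are the (11)-element subsets.
Any set of 11 elements is dependent, and removing any one element gives
an independent set of size 10, so it is a minimal dependent set.
Number of circuits = (20 choose 11) = 167960.

167960


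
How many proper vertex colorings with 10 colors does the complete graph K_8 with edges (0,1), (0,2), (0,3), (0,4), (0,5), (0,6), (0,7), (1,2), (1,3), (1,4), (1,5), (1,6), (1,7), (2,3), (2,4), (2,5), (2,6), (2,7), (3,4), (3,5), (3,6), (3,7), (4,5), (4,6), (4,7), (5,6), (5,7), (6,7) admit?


P(K_8, k) = k(k-1)(k-2)...(k-7).
P(10) = (10) * (9) * (8) * (7) * (6) * (5) * (4) * (3) = 1814400.

1814400


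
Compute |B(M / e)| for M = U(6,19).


Contracting e from U(6,19) gives U(5,18).
Bases of U(5,18) = (18 choose 5) = 8568.

8568


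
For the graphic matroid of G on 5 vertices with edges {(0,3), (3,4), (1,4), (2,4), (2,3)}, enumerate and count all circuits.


A circuit in a graphic matroid = edge set of a simple cycle.
G has 5 vertices and 5 edges.
Enumerating all minimal edge subsets forming cycles...
Total circuits found: 1.

1


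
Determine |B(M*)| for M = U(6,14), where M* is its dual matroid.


The dual of U(r,n) is U(n-r, n) = U(8,14).
Bases of U(8,14) are all (8)-element subsets.
|B(M*)| = C(14,8) = 14! / (8! * 6!) = 3003.

3003


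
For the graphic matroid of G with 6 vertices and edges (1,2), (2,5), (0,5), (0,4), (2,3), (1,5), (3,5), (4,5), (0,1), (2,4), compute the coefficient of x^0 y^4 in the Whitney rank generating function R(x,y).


R(x,y) = sum over A in 2^E of x^(r(E)-r(A)) * y^(|A|-r(A)).
G has 6 vertices, 10 edges. r(E) = 5.
Enumerate all 2^10 = 1024 subsets.
Count subsets with r(E)-r(A)=0 and |A|-r(A)=4: 10.

10


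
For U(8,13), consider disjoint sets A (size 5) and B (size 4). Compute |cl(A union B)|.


|A union B| = 5 + 4 = 9 (disjoint).
In U(8,13), cl(S) = S if |S| < 8, else cl(S) = E.
Since 9 >= 8, cl(A union B) = E.
|cl(A union B)| = 13.

13


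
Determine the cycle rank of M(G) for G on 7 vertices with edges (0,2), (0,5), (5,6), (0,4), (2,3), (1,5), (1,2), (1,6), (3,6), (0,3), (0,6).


Cycle rank (nullity) = |E| - r(M) = |E| - (|V| - c).
|E| = 11, |V| = 7, c = 1.
Nullity = 11 - (7 - 1) = 11 - 6 = 5.

5


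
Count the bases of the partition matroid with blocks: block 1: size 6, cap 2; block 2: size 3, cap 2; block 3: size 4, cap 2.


A basis picks exactly ci elements from block i.
Number of bases = product of C(|Si|, ci).
= C(6,2) * C(3,2) * C(4,2)
= 15 * 3 * 6
= 270.

270


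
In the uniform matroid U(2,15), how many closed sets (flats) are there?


Flats of U(2,15): every subset of size < 2 is a flat, plus E itself.
Count = C(15,0) + C(15,1) + 1
     = 1 + 15 + 1
     = 17.

17


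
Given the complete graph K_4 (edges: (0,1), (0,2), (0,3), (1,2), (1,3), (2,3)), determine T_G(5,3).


T(K_4; x,y) = x^3 + 3x^2 + 4xy + 2x + y^3 + 3y^2 + 2y.
Substituting x=5, y=3:
= 125 + 75 + 60 + 10 + 27 + 27 + 6
= 330.

330


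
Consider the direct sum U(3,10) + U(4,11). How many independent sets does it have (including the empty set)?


For a direct sum, |I(M1+M2)| = |I(M1)| * |I(M2)|.
|I(U(3,10))| = sum C(10,k) for k=0..3 = 176.
|I(U(4,11))| = sum C(11,k) for k=0..4 = 562.
Total = 176 * 562 = 98912.

98912


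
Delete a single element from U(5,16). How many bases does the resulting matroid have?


Deleting e from U(5,16) gives U(5,15) since n > r.
Bases of U(5,15) = C(15,5) = 15! / (5! * 10!) = 3003.

3003


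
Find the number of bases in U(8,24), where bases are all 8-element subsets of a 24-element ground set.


Bases of U(8,24) are all 8-element subsets of the 24-element ground set.
Number of bases = C(24,8).
C(24,8) = 24! / (8! * 16!) = 735471.

735471


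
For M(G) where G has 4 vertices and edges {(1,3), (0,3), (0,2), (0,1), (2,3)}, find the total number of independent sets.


An independent set in a graphic matroid is an acyclic edge subset.
G has 4 vertices and 5 edges.
Enumerate all 2^5 = 32 subsets, checking for acyclicity.
Total independent sets = 24.

24


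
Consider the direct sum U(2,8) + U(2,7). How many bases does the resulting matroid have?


Bases of a direct sum M1 + M2: |B| = |B(M1)| * |B(M2)|.
|B(U(2,8))| = C(8,2) = 28.
|B(U(2,7))| = C(7,2) = 21.
Total bases = 28 * 21 = 588.

588


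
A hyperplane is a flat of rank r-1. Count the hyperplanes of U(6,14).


Hyperplanes of U(6,14) are flats of rank 5.
In a uniform matroid, these are exactly the (5)-element subsets.
Count = C(14,5) = 14! / (5! * 9!) = 2002.

2002


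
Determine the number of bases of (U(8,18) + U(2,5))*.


(M1+M2)* = M1* + M2*.
M1* = U(10,18), bases: C(18,10) = 43758.
M2* = U(3,5), bases: C(5,3) = 10.
|B(M*)| = 43758 * 10 = 437580.

437580


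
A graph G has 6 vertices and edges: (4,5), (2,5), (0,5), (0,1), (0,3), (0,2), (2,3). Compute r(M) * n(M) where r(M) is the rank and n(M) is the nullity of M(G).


r(M) = |V| - c = 6 - 1 = 5.
nullity = |E| - r(M) = 7 - 5 = 2.
Product = 5 * 2 = 10.

10


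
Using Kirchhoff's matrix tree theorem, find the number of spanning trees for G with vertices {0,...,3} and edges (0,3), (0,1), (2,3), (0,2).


By Kirchhoff's matrix tree theorem, the number of spanning trees equals
the determinant of any cofactor of the Laplacian matrix L.
G has 4 vertices and 4 edges.
Computing the (3 x 3) cofactor determinant gives 3.

3


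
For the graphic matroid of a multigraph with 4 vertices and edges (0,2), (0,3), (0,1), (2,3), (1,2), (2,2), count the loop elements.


In a graphic matroid, a loop is a self-loop edge (u,u) with rank 0.
Examining all 6 edges for self-loops...
Self-loops found: (2,2)
Number of loops = 1.

1


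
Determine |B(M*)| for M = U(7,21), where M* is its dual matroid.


The dual of U(r,n) is U(n-r, n) = U(14,21).
Bases of U(14,21) are all (14)-element subsets.
|B(M*)| = C(21,14) = 116280.

116280


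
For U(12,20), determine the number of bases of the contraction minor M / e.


Contracting e from U(12,20) gives U(11,19).
Bases of U(11,19) = (19 choose 11) = 75582.

75582


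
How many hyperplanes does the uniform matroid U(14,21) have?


Hyperplanes of U(14,21) are flats of rank 13.
In a uniform matroid, these are exactly the (13)-element subsets.
Count = C(21,13) = 203490.

203490


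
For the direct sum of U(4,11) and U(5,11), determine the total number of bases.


Bases of a direct sum M1 + M2: |B| = |B(M1)| * |B(M2)|.
|B(U(4,11))| = C(11,4) = 330.
|B(U(5,11))| = C(11,5) = 462.
Total bases = 330 * 462 = 152460.

152460


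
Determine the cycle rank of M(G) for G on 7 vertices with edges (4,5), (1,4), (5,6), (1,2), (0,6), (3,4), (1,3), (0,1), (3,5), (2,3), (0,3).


Cycle rank (nullity) = |E| - r(M) = |E| - (|V| - c).
|E| = 11, |V| = 7, c = 1.
Nullity = 11 - (7 - 1) = 11 - 6 = 5.

5


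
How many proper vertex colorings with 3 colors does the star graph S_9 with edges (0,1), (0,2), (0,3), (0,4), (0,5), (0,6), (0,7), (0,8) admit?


P(tree, k) = k * (k-1)^(8) for any tree on 9 vertices.
P(3) = 3 * 2^8 = 3 * 256 = 768.

768


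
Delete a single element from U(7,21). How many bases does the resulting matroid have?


Deleting e from U(7,21) gives U(7,20) since n > r.
Bases of U(7,20) = C(20,7) = 77520.

77520


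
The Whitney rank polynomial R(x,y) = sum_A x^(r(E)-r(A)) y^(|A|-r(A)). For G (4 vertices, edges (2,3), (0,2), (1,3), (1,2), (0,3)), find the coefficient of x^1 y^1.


R(x,y) = sum over A in 2^E of x^(r(E)-r(A)) * y^(|A|-r(A)).
G has 4 vertices, 5 edges. r(E) = 3.
Enumerate all 2^5 = 32 subsets.
Count subsets with r(E)-r(A)=1 and |A|-r(A)=1: 2.

2


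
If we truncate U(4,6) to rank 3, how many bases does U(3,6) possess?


Truncating U(4,6) to rank 3 gives U(3,6).
Bases of U(3,6) are all 3-element subsets of 6 elements.
Number of bases = (6 choose 3) = 20.

20


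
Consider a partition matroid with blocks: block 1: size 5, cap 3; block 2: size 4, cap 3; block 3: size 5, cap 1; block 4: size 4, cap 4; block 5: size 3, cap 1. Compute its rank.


Rank of a partition matroid = sum of min(|Si|, ci) for each block.
= min(5,3) + min(4,3) + min(5,1) + min(4,4) + min(3,1)
= 3 + 3 + 1 + 4 + 1
= 12.

12


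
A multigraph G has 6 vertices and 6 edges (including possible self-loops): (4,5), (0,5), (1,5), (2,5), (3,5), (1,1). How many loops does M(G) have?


In a graphic matroid, a loop is a self-loop edge (u,u) with rank 0.
Examining all 6 edges for self-loops...
Self-loops found: (1,1)
Number of loops = 1.

1


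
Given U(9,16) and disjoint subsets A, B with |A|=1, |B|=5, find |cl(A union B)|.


|A union B| = 1 + 5 = 6 (disjoint).
In U(9,16), cl(S) = S if |S| < 9, else cl(S) = E.
Since 6 < 9, cl(A union B) = A union B.
|cl(A union B)| = 6.

6


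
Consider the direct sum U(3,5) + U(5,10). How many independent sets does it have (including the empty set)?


For a direct sum, |I(M1+M2)| = |I(M1)| * |I(M2)|.
|I(U(3,5))| = sum C(5,k) for k=0..3 = 26.
|I(U(5,10))| = sum C(10,k) for k=0..5 = 638.
Total = 26 * 638 = 16588.

16588


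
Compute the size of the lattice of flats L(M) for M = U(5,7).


Flats of U(5,7): every subset of size < 5 is a flat, plus E itself.
Count = C(7,0) + C(7,1) + C(7,2) + C(7,3) + C(7,4) + 1
     = 1 + 7 + 21 + 35 + 35 + 1
     = 100.

100


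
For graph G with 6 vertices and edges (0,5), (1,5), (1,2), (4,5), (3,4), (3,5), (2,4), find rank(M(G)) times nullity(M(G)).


r(M) = |V| - c = 6 - 1 = 5.
nullity = |E| - r(M) = 7 - 5 = 2.
Product = 5 * 2 = 10.

10


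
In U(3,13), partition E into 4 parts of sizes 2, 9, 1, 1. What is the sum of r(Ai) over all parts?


r(Ai) = min(|Ai|, 3) for each part.
Sum = min(2,3) + min(9,3) + min(1,3) + min(1,3)
    = 2 + 3 + 1 + 1
    = 7.

7


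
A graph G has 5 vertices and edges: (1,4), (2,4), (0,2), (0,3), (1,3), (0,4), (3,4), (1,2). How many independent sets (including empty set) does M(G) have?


An independent set in a graphic matroid is an acyclic edge subset.
G has 5 vertices and 8 edges.
Enumerate all 2^8 = 256 subsets, checking for acyclicity.
Total independent sets = 134.

134


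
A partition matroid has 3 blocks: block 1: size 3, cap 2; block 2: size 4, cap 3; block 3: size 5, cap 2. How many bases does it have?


A basis picks exactly ci elements from block i.
Number of bases = product of C(|Si|, ci).
= C(3,2) * C(4,3) * C(5,2)
= 3 * 4 * 10
= 120.

120


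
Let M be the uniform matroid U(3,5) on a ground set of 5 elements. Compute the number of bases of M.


Bases of U(3,5) are all 3-element subsets of the 5-element ground set.
Number of bases = C(5,3).
C(5,3) = 5! / (3! * 2!) = 10.

10


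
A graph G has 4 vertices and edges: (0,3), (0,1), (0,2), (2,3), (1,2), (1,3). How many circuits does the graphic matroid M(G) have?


A circuit in a graphic matroid = edge set of a simple cycle.
G has 4 vertices and 6 edges.
Enumerating all minimal edge subsets forming cycles...
Total circuits found: 7.

7


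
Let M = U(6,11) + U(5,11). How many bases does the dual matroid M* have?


(M1+M2)* = M1* + M2*.
M1* = U(5,11), bases: C(11,5) = 462.
M2* = U(6,11), bases: C(11,6) = 462.
|B(M*)| = 462 * 462 = 213444.

213444


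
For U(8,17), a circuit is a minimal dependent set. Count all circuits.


In U(8,17), circuits are the (9)-element subsets.
Any set of 9 elements is dependent, and removing any one element gives
an independent set of size 8, so it is a minimal dependent set.
Number of circuits = C(17,9) = 24310.

24310


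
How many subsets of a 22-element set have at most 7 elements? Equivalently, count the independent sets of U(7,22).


Independent sets of U(7,22) are all subsets of size <= 7.
Count = C(22,0) + C(22,1) + C(22,2) + C(22,3) + C(22,4) + C(22,5) + C(22,6) + C(22,7)
     = 1 + 22 + 231 + 1540 + 7315 + 26334 + 74613 + 170544
     = 280600.

280600


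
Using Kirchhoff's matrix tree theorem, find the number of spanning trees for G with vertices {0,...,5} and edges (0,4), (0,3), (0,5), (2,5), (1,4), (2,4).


By Kirchhoff's matrix tree theorem, the number of spanning trees equals
the determinant of any cofactor of the Laplacian matrix L.
G has 6 vertices and 6 edges.
Computing the (5 x 5) cofactor determinant gives 4.

4


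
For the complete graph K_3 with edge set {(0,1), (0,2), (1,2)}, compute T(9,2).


T(K_3; x,y) = x^2 + x + y.
T(9,2) = 81 + 9 + 2 = 92.

92


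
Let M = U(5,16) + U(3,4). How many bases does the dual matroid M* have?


(M1+M2)* = M1* + M2*.
M1* = U(11,16), bases: C(16,11) = 4368.
M2* = U(1,4), bases: C(4,1) = 4.
|B(M*)| = 4368 * 4 = 17472.

17472


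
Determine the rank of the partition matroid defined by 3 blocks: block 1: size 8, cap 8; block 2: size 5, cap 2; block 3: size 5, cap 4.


Rank of a partition matroid = sum of min(|Si|, ci) for each block.
= min(8,8) + min(5,2) + min(5,4)
= 8 + 2 + 4
= 14.

14


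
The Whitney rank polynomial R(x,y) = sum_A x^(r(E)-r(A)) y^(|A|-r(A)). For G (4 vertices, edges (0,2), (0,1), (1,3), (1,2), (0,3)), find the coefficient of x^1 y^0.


R(x,y) = sum over A in 2^E of x^(r(E)-r(A)) * y^(|A|-r(A)).
G has 4 vertices, 5 edges. r(E) = 3.
Enumerate all 2^5 = 32 subsets.
Count subsets with r(E)-r(A)=1 and |A|-r(A)=0: 10.

10


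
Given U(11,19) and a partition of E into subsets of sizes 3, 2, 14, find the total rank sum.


r(Ai) = min(|Ai|, 11) for each part.
Sum = min(3,11) + min(2,11) + min(14,11)
    = 3 + 2 + 11
    = 16.

16


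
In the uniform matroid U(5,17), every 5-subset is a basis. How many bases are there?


Bases of U(5,17) are all 5-element subsets of the 17-element ground set.
Number of bases = C(17,5).
C(17,5) = 6188.

6188


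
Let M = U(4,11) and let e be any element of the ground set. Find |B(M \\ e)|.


Deleting e from U(4,11) gives U(4,10) since n > r.
Bases of U(4,10) = C(10,4) = (10 * 9 * 8 * 7) / (1 * 2 * 3 * 4) = 210.

210


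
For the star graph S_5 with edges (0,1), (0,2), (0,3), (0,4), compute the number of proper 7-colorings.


P(tree, k) = k * (k-1)^(4) for any tree on 5 vertices.
P(7) = 7 * 6^4 = 7 * 1296 = 9072.

9072


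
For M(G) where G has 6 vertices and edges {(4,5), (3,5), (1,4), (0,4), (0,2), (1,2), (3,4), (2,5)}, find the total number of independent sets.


An independent set in a graphic matroid is an acyclic edge subset.
G has 6 vertices and 8 edges.
Enumerate all 2^8 = 256 subsets, checking for acyclicity.
Total independent sets = 186.

186


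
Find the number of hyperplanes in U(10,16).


Hyperplanes of U(10,16) are flats of rank 9.
In a uniform matroid, these are exactly the (9)-element subsets.
Count = C(16,9) = 16! / (9! * 7!) = 11440.

11440


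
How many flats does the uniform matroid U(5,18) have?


Flats of U(5,18): every subset of size < 5 is a flat, plus E itself.
Count = C(18,0) + C(18,1) + C(18,2) + C(18,3) + C(18,4) + 1
     = 1 + 18 + 153 + 816 + 3060 + 1
     = 4049.

4049


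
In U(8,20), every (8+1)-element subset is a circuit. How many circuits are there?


In U(8,20), circuits are the (9)-element subsets.
Any set of 9 elements is dependent, and removing any one element gives
an independent set of size 8, so it is a minimal dependent set.
Number of circuits = (20 choose 9) = 167960.

167960


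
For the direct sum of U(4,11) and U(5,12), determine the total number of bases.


Bases of a direct sum M1 + M2: |B| = |B(M1)| * |B(M2)|.
|B(U(4,11))| = C(11,4) = 330.
|B(U(5,12))| = C(12,5) = 792.
Total bases = 330 * 792 = 261360.

261360


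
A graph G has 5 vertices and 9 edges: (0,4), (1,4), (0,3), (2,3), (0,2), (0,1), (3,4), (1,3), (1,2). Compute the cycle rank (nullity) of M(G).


Cycle rank (nullity) = |E| - r(M) = |E| - (|V| - c).
|E| = 9, |V| = 5, c = 1.
Nullity = 9 - (5 - 1) = 9 - 4 = 5.

5


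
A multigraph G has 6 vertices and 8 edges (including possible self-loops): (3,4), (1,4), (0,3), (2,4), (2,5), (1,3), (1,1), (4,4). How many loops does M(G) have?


In a graphic matroid, a loop is a self-loop edge (u,u) with rank 0.
Examining all 8 edges for self-loops...
Self-loops found: (1,1), (4,4)
Number of loops = 2.

2


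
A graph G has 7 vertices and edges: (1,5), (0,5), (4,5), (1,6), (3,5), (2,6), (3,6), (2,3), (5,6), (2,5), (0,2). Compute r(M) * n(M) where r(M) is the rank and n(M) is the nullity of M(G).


r(M) = |V| - c = 7 - 1 = 6.
nullity = |E| - r(M) = 11 - 6 = 5.
Product = 6 * 5 = 30.

30


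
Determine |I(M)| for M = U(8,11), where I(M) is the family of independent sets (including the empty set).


Independent sets of U(8,11) are all subsets of size <= 8.
Count = (11 choose 0) + (11 choose 1) + (11 choose 2) + (11 choose 3) + (11 choose 4) + (11 choose 5) + (11 choose 6) + (11 choose 7) + (11 choose 8)
     = 1 + 11 + 55 + 165 + 330 + 462 + 462 + 330 + 165
     = 1981.

1981


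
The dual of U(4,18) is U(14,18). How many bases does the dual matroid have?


The dual of U(r,n) is U(n-r, n) = U(14,18).
Bases of U(14,18) are all (14)-element subsets.
|B(M*)| = (18 choose 14) = 3060.

3060


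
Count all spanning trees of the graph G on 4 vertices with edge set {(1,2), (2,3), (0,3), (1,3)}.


By Kirchhoff's matrix tree theorem, the number of spanning trees equals
the determinant of any cofactor of the Laplacian matrix L.
G has 4 vertices and 4 edges.
Computing the (3 x 3) cofactor determinant gives 3.

3


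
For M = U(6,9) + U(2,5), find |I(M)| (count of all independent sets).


For a direct sum, |I(M1+M2)| = |I(M1)| * |I(M2)|.
|I(U(6,9))| = sum C(9,k) for k=0..6 = 466.
|I(U(2,5))| = sum C(5,k) for k=0..2 = 16.
Total = 466 * 16 = 7456.

7456


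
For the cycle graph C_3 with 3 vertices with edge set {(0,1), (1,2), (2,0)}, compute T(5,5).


T(C_3; x,y) = x + x^2 + ... + x^(2) + y.
T(5,5) = 5^1 + 5^2 + 5
= 5 + 25 + 5
= 35.

35


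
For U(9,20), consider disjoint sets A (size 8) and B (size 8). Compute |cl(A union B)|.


|A union B| = 8 + 8 = 16 (disjoint).
In U(9,20), cl(S) = S if |S| < 9, else cl(S) = E.
Since 16 >= 9, cl(A union B) = E.
|cl(A union B)| = 20.

20


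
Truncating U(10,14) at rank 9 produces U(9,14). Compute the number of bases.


Truncating U(10,14) to rank 9 gives U(9,14).
Bases of U(9,14) are all 9-element subsets of 14 elements.
Number of bases = C(14,9) = 2002.

2002


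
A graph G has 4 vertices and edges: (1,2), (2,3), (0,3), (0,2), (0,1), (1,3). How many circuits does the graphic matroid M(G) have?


A circuit in a graphic matroid = edge set of a simple cycle.
G has 4 vertices and 6 edges.
Enumerating all minimal edge subsets forming cycles...
Total circuits found: 7.

7


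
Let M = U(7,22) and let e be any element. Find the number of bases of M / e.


Contracting e from U(7,22) gives U(6,21).
Bases of U(6,21) = C(21,6) = 21! / (6! * 15!) = 54264.

54264


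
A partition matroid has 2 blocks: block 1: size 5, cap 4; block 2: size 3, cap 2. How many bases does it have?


A basis picks exactly ci elements from block i.
Number of bases = product of C(|Si|, ci).
= C(5,4) * C(3,2)
= 5 * 3
= 15.

15


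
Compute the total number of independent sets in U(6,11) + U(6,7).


For a direct sum, |I(M1+M2)| = |I(M1)| * |I(M2)|.
|I(U(6,11))| = sum C(11,k) for k=0..6 = 1486.
|I(U(6,7))| = sum C(7,k) for k=0..6 = 127.
Total = 1486 * 127 = 188722.

188722


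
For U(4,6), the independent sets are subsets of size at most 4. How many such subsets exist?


Independent sets of U(4,6) are all subsets of size <= 4.
Count = (6 choose 0) + (6 choose 1) + (6 choose 2) + (6 choose 3) + (6 choose 4)
     = 1 + 6 + 15 + 20 + 15
     = 57.

57


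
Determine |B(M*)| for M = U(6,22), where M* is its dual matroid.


The dual of U(r,n) is U(n-r, n) = U(16,22).
Bases of U(16,22) are all (16)-element subsets.
|B(M*)| = C(22,16) = 22! / (16! * 6!) = 74613.

74613


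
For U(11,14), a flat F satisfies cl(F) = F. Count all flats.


Flats of U(11,14): every subset of size < 11 is a flat, plus E itself.
Count = (14 choose 0) + (14 choose 1) + (14 choose 2) + (14 choose 3) + (14 choose 4) + (14 choose 5) + (14 choose 6) + (14 choose 7) + (14 choose 8) + (14 choose 9) + (14 choose 10) + 1
     = 1 + 14 + 91 + 364 + 1001 + 2002 + 3003 + 3432 + 3003 + 2002 + 1001 + 1
     = 15915.

15915


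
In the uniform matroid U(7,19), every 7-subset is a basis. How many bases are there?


Bases of U(7,19) are all 7-element subsets of the 19-element ground set.
Number of bases = C(19,7).
C(19,7) = 19! / (7! * 12!) = 50388.

50388


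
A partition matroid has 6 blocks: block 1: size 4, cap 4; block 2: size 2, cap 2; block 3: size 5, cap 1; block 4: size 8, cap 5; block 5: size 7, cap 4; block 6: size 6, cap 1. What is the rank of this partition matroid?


Rank of a partition matroid = sum of min(|Si|, ci) for each block.
= min(4,4) + min(2,2) + min(5,1) + min(8,5) + min(7,4) + min(6,1)
= 4 + 2 + 1 + 5 + 4 + 1
= 17.

17


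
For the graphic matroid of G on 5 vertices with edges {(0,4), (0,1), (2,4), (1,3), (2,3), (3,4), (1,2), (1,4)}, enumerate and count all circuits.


A circuit in a graphic matroid = edge set of a simple cycle.
G has 5 vertices and 8 edges.
Enumerating all minimal edge subsets forming cycles...
Total circuits found: 12.

12


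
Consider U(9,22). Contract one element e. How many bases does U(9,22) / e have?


Contracting e from U(9,22) gives U(8,21).
Bases of U(8,21) = C(21,8) = 203490.

203490


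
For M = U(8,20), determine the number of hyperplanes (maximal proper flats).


Hyperplanes of U(8,20) are flats of rank 7.
In a uniform matroid, these are exactly the (7)-element subsets.
Count = C(20,7) = 77520.

77520


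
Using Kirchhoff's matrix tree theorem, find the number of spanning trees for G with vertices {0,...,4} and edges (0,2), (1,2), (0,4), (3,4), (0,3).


By Kirchhoff's matrix tree theorem, the number of spanning trees equals
the determinant of any cofactor of the Laplacian matrix L.
G has 5 vertices and 5 edges.
Computing the (4 x 4) cofactor determinant gives 3.

3


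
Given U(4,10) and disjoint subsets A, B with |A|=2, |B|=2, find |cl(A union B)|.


|A union B| = 2 + 2 = 4 (disjoint).
In U(4,10), cl(S) = S if |S| < 4, else cl(S) = E.
Since 4 >= 4, cl(A union B) = E.
|cl(A union B)| = 10.

10


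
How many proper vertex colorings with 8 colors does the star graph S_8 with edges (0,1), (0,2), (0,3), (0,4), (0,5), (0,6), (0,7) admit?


P(tree, k) = k * (k-1)^(7) for any tree on 8 vertices.
P(8) = 8 * 7^7 = 8 * 823543 = 6588344.

6588344


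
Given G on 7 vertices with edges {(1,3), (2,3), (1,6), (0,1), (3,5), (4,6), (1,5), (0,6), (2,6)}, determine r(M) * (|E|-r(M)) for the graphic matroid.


r(M) = |V| - c = 7 - 1 = 6.
nullity = |E| - r(M) = 9 - 6 = 3.
Product = 6 * 3 = 18.

18
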